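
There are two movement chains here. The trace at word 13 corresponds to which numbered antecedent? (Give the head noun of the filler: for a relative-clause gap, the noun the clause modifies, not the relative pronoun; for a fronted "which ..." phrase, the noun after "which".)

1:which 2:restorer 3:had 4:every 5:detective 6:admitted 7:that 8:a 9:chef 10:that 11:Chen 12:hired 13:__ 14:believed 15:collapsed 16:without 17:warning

The marked gap is inside the relative clause, the direct object of "hired".
Its filler is the head noun "chef" (via "that"), at word 9.
(The other dependency links word 2 to a gap after word 14.)

9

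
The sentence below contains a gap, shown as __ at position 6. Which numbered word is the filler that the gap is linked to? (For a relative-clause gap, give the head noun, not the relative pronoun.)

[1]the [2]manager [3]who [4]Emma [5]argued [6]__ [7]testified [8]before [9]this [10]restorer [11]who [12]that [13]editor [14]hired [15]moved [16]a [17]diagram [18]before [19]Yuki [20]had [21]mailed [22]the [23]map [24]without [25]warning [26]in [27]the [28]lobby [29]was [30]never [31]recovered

2

The gap at 6 is the subject of "testified", inside a relative clause.
The relative pronoun is "who" (word 3); it is bound by the head noun immediately before it.
Its filler is the head noun "manager", at word 2.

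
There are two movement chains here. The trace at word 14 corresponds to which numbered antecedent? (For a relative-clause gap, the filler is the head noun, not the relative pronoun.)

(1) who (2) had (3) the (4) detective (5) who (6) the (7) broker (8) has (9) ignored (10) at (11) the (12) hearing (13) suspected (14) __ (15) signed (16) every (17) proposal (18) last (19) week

1

The marked gap is the subject of "signed".
Its filler is the fronted wh-phrase "who", at word 1.
(The other dependency links word 4 to a gap after word 9.)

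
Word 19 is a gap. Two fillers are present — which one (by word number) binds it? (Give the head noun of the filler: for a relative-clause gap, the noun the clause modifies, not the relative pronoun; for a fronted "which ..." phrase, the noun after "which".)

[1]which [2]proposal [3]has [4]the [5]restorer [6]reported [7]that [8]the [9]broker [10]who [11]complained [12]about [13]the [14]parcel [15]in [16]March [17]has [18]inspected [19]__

The marked gap is the direct object of "inspected".
Its filler is the fronted wh-phrase "which proposal", at word 2.
(The other dependency links word 9 to a gap after word 10.)

2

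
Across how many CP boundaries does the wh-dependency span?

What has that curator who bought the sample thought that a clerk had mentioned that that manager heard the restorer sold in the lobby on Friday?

"what" is extracted from the object of "sold".
Boundaries crossed, outermost first: [that], [that], [Ø] — 3 in total.

3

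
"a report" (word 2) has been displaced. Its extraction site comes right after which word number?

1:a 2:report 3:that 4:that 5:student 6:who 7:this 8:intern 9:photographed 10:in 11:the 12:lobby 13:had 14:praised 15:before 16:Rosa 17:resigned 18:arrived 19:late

The displaced element is "a report" (word 2).
It functions as the direct object of "praised", so the gap sits immediately after word 14 ("praised").
Base order: That student who this intern photographed in the lobby had praised a report before Rosa resigned.

14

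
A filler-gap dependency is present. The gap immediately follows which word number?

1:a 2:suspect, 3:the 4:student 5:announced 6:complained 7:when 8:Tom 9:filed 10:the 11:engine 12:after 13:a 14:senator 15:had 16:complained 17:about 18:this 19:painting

5

The displaced element is "a suspect" (word 2).
It is linked across 1 clause boundary (Ø).
It functions as the subject of "complained", so the gap sits immediately after word 5 ("announced").
Base order: The student announced that a suspect complained when Tom filed the engine after a senator had complained about this painting.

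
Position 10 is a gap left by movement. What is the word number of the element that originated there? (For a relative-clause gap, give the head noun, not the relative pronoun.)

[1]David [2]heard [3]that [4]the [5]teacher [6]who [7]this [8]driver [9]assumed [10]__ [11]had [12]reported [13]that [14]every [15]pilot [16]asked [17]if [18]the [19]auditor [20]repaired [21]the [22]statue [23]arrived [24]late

The gap at 10 is the subject of "reported", inside a relative clause.
The relative pronoun is "who" (word 6); it is bound by the head noun immediately before it.
Its filler is the head noun "teacher", at word 5.

5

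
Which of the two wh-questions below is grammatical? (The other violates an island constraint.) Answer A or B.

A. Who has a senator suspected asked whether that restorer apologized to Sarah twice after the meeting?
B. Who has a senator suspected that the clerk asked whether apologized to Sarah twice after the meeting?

In B, the wh-phrase is extracted from inside a wh-island (introduced by "whether"), which blocks movement.
In A, the extraction path crosses only that-complement boundaries, which are transparent.
So A is grammatical.

A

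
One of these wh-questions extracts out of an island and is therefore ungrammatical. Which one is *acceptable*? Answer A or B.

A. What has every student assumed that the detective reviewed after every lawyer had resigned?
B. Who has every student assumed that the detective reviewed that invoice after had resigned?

A

In B, the wh-phrase is extracted from inside an adjunct island (introduced by "after"), which blocks movement.
In A, the extraction path crosses only that-complement boundaries, which are transparent.
So A is grammatical.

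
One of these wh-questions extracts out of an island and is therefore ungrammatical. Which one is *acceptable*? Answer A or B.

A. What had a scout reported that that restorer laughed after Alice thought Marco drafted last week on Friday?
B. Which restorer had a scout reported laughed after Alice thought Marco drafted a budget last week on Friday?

In A, the wh-phrase is extracted from inside an adjunct island (introduced by "after"), which blocks movement.
In B, the extraction path crosses only that-complement boundaries, which are transparent.
So B is grammatical.

B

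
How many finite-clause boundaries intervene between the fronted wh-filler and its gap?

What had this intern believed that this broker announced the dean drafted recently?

"what" is extracted from the object of "drafted".
Boundaries crossed, outermost first: [that], [Ø] — 2 in total.

2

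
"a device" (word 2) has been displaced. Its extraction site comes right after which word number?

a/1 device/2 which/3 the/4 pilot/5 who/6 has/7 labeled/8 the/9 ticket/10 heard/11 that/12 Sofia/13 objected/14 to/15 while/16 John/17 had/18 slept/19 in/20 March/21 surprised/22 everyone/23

The displaced element is "a device" (word 2).
It is linked across 1 clause boundary (that).
It functions as the object of the preposition "to" of "objected", so the gap sits immediately after word 15 ("to").
Base order: The pilot who has labeled the ticket heard that Sofia objected to a device while John had slept in March.

15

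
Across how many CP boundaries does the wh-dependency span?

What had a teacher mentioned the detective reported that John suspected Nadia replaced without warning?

"what" is extracted from the object of "replaced".
Boundaries crossed, outermost first: [Ø], [that], [Ø] — 3 in total.

3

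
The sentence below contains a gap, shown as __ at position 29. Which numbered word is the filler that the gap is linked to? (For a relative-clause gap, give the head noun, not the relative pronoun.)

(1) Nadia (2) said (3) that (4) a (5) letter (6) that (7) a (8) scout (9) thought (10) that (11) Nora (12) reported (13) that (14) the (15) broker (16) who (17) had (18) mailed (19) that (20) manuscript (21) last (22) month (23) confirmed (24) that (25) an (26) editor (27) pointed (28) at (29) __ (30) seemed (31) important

5

The gap at 29 is the prepositional object of "pointed", inside a relative clause.
The relative pronoun is "that" (word 6); it is bound by the head noun immediately before it.
Its filler is the head noun "letter", at word 5.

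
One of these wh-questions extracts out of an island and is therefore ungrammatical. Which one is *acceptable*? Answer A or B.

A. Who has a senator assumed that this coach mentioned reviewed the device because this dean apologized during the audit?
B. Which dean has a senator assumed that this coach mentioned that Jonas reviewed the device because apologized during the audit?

A

In B, the wh-phrase is extracted from inside an adjunct island (introduced by "because"), which blocks movement.
In A, the extraction path crosses only that-complement boundaries, which are transparent.
So A is grammatical.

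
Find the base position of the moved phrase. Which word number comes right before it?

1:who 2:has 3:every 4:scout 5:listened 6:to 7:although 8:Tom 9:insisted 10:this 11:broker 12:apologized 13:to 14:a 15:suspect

The displaced element is "who" (word 1).
It functions as the object of the preposition "to" of "listened", so the gap sits immediately after word 6 ("to").
Base order: Every scout has listened to who although Tom insisted this broker apologized to a suspect.

6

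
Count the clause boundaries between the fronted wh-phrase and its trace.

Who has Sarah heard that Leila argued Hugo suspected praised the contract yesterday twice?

3

"who" is extracted from the subject of "praised".
Boundaries crossed, outermost first: [that], [Ø], [Ø] — 3 in total.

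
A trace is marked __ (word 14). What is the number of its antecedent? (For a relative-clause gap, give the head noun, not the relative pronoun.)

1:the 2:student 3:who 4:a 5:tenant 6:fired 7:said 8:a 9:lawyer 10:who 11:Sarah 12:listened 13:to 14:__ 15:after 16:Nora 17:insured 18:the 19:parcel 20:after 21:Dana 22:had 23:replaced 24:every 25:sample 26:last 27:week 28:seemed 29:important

9

The gap at 14 is the prepositional object of "listened", inside a relative clause.
The relative pronoun is "who" (word 10); it is bound by the head noun immediately before it.
Its filler is the head noun "lawyer", at word 9.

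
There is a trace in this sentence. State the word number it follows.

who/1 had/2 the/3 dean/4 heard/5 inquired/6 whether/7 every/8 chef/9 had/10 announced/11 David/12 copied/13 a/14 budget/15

The displaced element is "who" (word 1).
It is linked across 1 clause boundary (Ø).
It functions as the subject of "inquired", so the gap sits immediately after word 5 ("heard").
Base order: The dean had heard that who inquired whether every chef had announced David copied a budget.

5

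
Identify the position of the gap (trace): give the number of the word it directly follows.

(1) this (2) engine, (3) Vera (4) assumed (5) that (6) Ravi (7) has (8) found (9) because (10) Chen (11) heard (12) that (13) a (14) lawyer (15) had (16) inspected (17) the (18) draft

8

The displaced element is "this engine" (word 2).
It is linked across 1 clause boundary (that).
It functions as the direct object of "found", so the gap sits immediately after word 8 ("found").
Base order: Vera assumed that Ravi has found this engine because Chen heard that a lawyer had inspected the draft.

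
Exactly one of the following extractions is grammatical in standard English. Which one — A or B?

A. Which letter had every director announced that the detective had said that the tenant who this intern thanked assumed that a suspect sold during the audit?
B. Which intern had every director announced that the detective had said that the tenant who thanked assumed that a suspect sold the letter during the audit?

In B, the wh-phrase is extracted from inside a complex-NP island (relative clause) (introduced by "who"), which blocks movement.
In A, the extraction path crosses only that-complement boundaries, which are transparent.
So A is grammatical.

A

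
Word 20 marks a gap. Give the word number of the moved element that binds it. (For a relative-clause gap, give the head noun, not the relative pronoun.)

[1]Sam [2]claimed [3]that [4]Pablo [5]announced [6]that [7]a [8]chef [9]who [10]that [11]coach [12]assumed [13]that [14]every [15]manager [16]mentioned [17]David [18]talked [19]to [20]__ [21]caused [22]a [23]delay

The gap at 20 is the prepositional object of "talked", inside a relative clause.
The relative pronoun is "who" (word 9); it is bound by the head noun immediately before it.
Its filler is the head noun "chef", at word 8.

8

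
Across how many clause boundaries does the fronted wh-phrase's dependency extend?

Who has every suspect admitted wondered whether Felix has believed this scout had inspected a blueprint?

1

"who" is extracted from the subject of "wondered".
Boundaries crossed, outermost first: [Ø] — 1 in total.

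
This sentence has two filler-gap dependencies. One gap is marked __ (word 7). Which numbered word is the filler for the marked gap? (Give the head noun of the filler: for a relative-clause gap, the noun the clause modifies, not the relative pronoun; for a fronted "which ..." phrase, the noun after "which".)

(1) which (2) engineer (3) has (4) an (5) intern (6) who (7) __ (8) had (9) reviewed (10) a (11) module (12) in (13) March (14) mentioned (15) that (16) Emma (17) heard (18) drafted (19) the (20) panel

5

The marked gap is inside the relative clause, the subject of "reviewed".
Its filler is the head noun "intern" (via "who"), at word 5.
(The other dependency links word 2 to a gap after word 17.)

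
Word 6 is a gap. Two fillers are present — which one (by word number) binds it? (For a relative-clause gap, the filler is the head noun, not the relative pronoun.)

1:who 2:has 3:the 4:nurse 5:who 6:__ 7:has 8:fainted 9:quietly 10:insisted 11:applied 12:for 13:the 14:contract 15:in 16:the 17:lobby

4

The marked gap is inside the relative clause, the subject of "fainted".
Its filler is the head noun "nurse" (via "who"), at word 4.
(The other dependency links word 1 to a gap after word 10.)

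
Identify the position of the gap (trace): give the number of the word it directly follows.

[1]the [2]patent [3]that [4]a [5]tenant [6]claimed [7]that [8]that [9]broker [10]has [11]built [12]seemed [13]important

The displaced element is "the patent" (word 2).
It is linked across 1 clause boundary (that).
It functions as the direct object of "built", so the gap sits immediately after word 11 ("built").
Base order: A tenant claimed that that broker has built the patent.

11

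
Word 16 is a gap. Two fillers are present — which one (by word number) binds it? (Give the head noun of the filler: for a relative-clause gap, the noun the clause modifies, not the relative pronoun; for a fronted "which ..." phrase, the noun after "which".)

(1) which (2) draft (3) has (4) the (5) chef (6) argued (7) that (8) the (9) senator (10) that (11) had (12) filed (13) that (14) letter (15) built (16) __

The marked gap is the direct object of "built".
Its filler is the fronted wh-phrase "which draft", at word 2.
(The other dependency links word 9 to a gap after word 10.)

2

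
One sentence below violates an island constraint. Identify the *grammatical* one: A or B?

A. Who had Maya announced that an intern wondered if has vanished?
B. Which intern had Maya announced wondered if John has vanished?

B

In A, the wh-phrase is extracted from inside a wh-island (introduced by "if"), which blocks movement.
In B, the extraction path crosses only that-complement boundaries, which are transparent.
So B is grammatical.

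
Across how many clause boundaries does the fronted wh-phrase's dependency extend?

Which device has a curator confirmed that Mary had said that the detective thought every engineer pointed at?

3

"which device" is extracted from the PP object of "pointed".
Boundaries crossed, outermost first: [that], [that], [Ø] — 3 in total.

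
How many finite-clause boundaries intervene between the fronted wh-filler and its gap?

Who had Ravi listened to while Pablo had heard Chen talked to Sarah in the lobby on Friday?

0

"who" originates inside the matrix clause — no clause boundary is crossed.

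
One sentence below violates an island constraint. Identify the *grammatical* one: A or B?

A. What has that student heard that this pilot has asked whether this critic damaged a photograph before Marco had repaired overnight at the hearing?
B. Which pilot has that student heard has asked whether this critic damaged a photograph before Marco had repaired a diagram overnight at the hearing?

In A, the wh-phrase is extracted from inside a wh-island (introduced by "whether"), which blocks movement.
In B, the extraction path crosses only that-complement boundaries, which are transparent.
So B is grammatical.

B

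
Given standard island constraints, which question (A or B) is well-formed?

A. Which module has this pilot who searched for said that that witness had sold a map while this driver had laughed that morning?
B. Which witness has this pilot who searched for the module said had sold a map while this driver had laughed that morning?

In A, the wh-phrase is extracted from inside a complex-NP island (relative clause) (introduced by "who"), which blocks movement.
In B, the extraction path crosses only that-complement boundaries, which are transparent.
So B is grammatical.

B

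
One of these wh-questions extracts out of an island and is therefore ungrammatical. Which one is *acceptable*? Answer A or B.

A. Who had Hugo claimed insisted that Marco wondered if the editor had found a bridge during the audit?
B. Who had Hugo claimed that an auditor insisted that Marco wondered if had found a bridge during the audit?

In B, the wh-phrase is extracted from inside a wh-island (introduced by "if"), which blocks movement.
In A, the extraction path crosses only that-complement boundaries, which are transparent.
So A is grammatical.

A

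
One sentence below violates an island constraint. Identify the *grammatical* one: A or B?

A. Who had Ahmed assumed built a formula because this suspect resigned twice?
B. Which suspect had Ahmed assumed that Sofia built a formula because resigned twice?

In B, the wh-phrase is extracted from inside an adjunct island (introduced by "because"), which blocks movement.
In A, the extraction path crosses only that-complement boundaries, which are transparent.
So A is grammatical.

A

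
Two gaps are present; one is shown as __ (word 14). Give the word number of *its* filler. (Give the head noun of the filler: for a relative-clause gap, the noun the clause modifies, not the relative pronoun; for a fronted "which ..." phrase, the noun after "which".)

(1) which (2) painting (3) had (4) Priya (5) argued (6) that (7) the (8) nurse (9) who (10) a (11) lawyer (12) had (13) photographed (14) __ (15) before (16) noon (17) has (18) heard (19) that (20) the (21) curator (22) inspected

The marked gap is inside the relative clause, the direct object of "photographed".
Its filler is the head noun "nurse" (via "who"), at word 8.
(The other dependency links word 2 to a gap after word 22.)

8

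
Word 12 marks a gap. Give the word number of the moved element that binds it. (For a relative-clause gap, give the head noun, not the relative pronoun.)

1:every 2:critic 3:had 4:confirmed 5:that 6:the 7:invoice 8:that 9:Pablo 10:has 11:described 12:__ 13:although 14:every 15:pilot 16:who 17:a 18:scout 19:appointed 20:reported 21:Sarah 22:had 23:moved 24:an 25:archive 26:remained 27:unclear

7

The gap at 12 is the object of "described", inside a relative clause.
The relative pronoun is "that" (word 8); it is bound by the head noun immediately before it.
Its filler is the head noun "invoice", at word 7.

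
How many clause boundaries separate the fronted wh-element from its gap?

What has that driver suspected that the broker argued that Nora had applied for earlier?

2

"what" is extracted from the PP object of "applied".
Boundaries crossed, outermost first: [that], [that] — 2 in total.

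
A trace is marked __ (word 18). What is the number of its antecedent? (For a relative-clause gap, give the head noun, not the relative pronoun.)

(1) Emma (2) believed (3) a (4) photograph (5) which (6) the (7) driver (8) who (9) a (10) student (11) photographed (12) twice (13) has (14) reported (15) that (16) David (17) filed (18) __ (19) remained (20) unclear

The gap at 18 is the object of "filed", inside a relative clause.
The relative pronoun is "which" (word 5); it is bound by the head noun immediately before it.
Its filler is the head noun "photograph", at word 4.

4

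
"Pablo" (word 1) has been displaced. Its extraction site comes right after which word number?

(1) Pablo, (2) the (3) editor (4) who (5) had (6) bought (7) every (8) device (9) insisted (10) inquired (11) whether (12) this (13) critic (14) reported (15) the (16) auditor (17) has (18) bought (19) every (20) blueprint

The displaced element is "Pablo" (word 1).
It is linked across 1 clause boundary (Ø).
It functions as the subject of "inquired", so the gap sits immediately after word 9 ("insisted").
Base order: The editor who had bought every device insisted that Pablo inquired whether this critic reported the auditor has bought every blueprint.

9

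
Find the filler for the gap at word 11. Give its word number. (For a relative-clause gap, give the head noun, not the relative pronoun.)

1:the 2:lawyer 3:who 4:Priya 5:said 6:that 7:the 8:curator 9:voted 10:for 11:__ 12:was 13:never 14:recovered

2

The gap at 11 is the prepositional object of "voted", inside a relative clause.
The relative pronoun is "who" (word 3); it is bound by the head noun immediately before it.
Its filler is the head noun "lawyer", at word 2.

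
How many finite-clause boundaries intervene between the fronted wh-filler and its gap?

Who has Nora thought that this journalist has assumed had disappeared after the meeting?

"who" is extracted from the subject of "disappeared".
Boundaries crossed, outermost first: [that], [Ø] — 2 in total.

2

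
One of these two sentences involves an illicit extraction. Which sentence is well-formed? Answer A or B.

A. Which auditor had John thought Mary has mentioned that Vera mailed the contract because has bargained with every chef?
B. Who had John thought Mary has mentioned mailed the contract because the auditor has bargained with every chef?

In A, the wh-phrase is extracted from inside an adjunct island (introduced by "because"), which blocks movement.
In B, the extraction path crosses only that-complement boundaries, which are transparent.
So B is grammatical.

B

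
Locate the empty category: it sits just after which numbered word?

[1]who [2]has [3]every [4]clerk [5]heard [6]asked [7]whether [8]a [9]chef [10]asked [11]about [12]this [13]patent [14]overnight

5

The displaced element is "who" (word 1).
It is linked across 1 clause boundary (Ø).
It functions as the subject of "asked", so the gap sits immediately after word 5 ("heard").
Base order: Every clerk has heard that who asked whether a chef asked about this patent overnight.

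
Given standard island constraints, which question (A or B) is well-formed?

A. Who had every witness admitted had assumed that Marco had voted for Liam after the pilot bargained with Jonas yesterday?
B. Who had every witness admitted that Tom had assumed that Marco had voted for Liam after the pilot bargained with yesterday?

In B, the wh-phrase is extracted from inside an adjunct island (introduced by "after"), which blocks movement.
In A, the extraction path crosses only that-complement boundaries, which are transparent.
So A is grammatical.

A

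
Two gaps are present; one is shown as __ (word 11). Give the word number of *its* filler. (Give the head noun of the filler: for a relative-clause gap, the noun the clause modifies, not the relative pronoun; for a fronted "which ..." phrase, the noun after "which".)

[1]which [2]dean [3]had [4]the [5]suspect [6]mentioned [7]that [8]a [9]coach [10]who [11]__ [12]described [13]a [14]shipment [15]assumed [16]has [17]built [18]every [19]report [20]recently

9

The marked gap is inside the relative clause, the subject of "described".
Its filler is the head noun "coach" (via "who"), at word 9.
(The other dependency links word 2 to a gap after word 15.)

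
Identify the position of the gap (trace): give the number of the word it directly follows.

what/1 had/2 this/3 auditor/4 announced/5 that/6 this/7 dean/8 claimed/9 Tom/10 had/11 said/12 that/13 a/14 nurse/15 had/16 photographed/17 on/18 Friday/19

17

The displaced element is "what" (word 1).
It is linked across 3 clause boundaries (that → Ø → that).
It functions as the direct object of "photographed", so the gap sits immediately after word 17 ("photographed").
Base order: This auditor had announced that this dean claimed Tom had said that a nurse had photographed what on Friday.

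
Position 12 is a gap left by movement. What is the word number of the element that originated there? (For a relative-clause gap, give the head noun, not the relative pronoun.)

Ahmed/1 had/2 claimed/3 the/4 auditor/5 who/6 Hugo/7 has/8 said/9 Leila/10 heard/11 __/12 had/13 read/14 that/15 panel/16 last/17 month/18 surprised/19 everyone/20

The gap at 12 is the subject of "read", inside a relative clause.
The relative pronoun is "who" (word 6); it is bound by the head noun immediately before it.
Its filler is the head noun "auditor", at word 5.

5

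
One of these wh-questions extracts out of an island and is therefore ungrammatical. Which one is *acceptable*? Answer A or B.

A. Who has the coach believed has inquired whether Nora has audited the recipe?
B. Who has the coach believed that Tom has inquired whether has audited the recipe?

A

In B, the wh-phrase is extracted from inside a wh-island (introduced by "whether"), which blocks movement.
In A, the extraction path crosses only that-complement boundaries, which are transparent.
So A is grammatical.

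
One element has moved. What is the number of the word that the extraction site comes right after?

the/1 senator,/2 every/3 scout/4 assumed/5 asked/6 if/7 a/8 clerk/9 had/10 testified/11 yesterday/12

The displaced element is "the senator" (word 2).
It is linked across 1 clause boundary (Ø).
It functions as the subject of "asked", so the gap sits immediately after word 5 ("assumed").
Base order: Every scout assumed the senator asked if a clerk had testified yesterday.

5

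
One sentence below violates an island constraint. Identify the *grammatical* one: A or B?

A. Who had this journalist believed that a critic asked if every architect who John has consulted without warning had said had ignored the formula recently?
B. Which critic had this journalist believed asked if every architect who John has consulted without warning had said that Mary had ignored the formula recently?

B

In A, the wh-phrase is extracted from inside a wh-island (introduced by "if"), which blocks movement.
In B, the extraction path crosses only that-complement boundaries, which are transparent.
So B is grammatical.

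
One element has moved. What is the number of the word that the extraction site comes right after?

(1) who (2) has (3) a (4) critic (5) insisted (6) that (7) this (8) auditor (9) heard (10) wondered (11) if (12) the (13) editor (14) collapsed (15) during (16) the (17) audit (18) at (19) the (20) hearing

The displaced element is "who" (word 1).
It is linked across 2 clause boundaries (that → Ø).
It functions as the subject of "wondered", so the gap sits immediately after word 9 ("heard").
Base order: A critic has insisted that this auditor heard that who wondered if the editor collapsed during the audit at the hearing.

9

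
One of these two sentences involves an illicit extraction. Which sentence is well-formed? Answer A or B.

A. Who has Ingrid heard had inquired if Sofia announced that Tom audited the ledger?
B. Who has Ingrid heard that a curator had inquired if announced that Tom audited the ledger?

In B, the wh-phrase is extracted from inside a wh-island (introduced by "if"), which blocks movement.
In A, the extraction path crosses only that-complement boundaries, which are transparent.
So A is grammatical.

A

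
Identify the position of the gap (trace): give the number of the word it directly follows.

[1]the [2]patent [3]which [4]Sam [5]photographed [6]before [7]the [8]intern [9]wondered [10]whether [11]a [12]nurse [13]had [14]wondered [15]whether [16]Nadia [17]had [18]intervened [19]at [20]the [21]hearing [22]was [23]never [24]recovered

The displaced element is "the patent" (word 2).
It functions as the direct object of "photographed", so the gap sits immediately after word 5 ("photographed").
Base order: Sam photographed the patent before the intern wondered whether a nurse had wondered whether Nadia had intervened at the hearing.

5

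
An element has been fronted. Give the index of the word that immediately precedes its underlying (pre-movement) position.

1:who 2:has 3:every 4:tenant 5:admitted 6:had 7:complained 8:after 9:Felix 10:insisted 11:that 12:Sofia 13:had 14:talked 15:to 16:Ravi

5

The displaced element is "who" (word 1).
It is linked across 1 clause boundary (Ø).
It functions as the subject of "complained", so the gap sits immediately after word 5 ("admitted").
Base order: Every tenant has admitted that who had complained after Felix insisted that Sofia had talked to Ravi.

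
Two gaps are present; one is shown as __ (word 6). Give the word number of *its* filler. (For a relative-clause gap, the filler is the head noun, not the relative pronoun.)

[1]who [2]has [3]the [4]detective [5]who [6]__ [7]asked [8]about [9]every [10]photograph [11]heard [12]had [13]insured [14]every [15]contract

4

The marked gap is inside the relative clause, the subject of "asked".
Its filler is the head noun "detective" (via "who"), at word 4.
(The other dependency links word 1 to a gap after word 11.)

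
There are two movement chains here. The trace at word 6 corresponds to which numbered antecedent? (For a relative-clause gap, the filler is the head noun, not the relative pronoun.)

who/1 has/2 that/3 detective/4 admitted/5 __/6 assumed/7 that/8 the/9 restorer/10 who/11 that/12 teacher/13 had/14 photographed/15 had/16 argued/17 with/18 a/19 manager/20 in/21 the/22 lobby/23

The marked gap is the subject of "assumed".
Its filler is the fronted wh-phrase "who", at word 1.
(The other dependency links word 10 to a gap after word 15.)

1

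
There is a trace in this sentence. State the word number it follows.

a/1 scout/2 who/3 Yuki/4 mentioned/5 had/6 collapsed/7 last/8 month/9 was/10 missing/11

5

The displaced element is "a scout" (word 2).
It is linked across 1 clause boundary (Ø).
It functions as the subject of "collapsed", so the gap sits immediately after word 5 ("mentioned").
Base order: Yuki mentioned that a scout had collapsed last month.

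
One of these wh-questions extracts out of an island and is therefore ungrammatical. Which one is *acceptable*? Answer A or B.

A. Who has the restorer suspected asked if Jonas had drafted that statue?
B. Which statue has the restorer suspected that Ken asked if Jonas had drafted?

In B, the wh-phrase is extracted from inside a wh-island (introduced by "if"), which blocks movement.
In A, the extraction path crosses only that-complement boundaries, which are transparent.
So A is grammatical.

A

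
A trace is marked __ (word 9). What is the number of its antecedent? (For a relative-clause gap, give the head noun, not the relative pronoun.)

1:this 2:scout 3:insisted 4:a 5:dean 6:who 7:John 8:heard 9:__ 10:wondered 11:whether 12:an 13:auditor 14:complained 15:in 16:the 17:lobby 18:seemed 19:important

5

The gap at 9 is the subject of "wondered", inside a relative clause.
The relative pronoun is "who" (word 6); it is bound by the head noun immediately before it.
Its filler is the head noun "dean", at word 5.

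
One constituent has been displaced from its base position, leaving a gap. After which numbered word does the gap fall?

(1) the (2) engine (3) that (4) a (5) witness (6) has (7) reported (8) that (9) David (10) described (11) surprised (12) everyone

The displaced element is "the engine" (word 2).
It is linked across 1 clause boundary (that).
It functions as the direct object of "described", so the gap sits immediately after word 10 ("described").
Base order: A witness has reported that David described the engine.

10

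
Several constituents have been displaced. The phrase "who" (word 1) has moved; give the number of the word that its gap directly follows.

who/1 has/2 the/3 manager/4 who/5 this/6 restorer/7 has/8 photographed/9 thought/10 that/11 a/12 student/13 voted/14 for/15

The displaced element is "who" (word 1).
It is linked across 1 clause boundary (that).
It functions as the object of the preposition "for" of "voted", so the gap sits immediately after word 15 ("for").
Base order: The manager who this restorer has photographed has thought that a student voted for who.

15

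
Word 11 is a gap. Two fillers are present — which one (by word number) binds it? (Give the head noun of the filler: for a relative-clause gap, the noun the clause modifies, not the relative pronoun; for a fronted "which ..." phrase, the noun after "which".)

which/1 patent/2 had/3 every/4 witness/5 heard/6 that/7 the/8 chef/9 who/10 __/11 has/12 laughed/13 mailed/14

The marked gap is inside the relative clause, the subject of "laughed".
Its filler is the head noun "chef" (via "who"), at word 9.
(The other dependency links word 2 to a gap after word 14.)

9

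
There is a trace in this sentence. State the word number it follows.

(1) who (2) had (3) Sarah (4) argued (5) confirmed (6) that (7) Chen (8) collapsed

The displaced element is "who" (word 1).
It is linked across 1 clause boundary (Ø).
It functions as the subject of "confirmed", so the gap sits immediately after word 4 ("argued").
Base order: Sarah had argued that who confirmed that Chen collapsed.

4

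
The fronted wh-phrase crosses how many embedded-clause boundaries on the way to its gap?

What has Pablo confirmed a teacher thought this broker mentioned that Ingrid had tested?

3

"what" is extracted from the object of "tested".
Boundaries crossed, outermost first: [Ø], [Ø], [that] — 3 in total.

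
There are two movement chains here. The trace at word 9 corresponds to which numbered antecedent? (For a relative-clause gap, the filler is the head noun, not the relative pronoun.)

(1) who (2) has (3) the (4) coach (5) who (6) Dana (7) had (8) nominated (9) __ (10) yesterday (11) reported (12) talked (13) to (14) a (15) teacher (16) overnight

The marked gap is inside the relative clause, the direct object of "nominated".
Its filler is the head noun "coach" (via "who"), at word 4.
(The other dependency links word 1 to a gap after word 11.)

4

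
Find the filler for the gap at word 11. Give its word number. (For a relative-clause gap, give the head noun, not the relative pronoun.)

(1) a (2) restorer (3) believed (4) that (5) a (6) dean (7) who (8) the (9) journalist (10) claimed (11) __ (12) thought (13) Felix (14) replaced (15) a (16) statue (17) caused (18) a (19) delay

6

The gap at 11 is the subject of "thought", inside a relative clause.
The relative pronoun is "who" (word 7); it is bound by the head noun immediately before it.
Its filler is the head noun "dean", at word 6.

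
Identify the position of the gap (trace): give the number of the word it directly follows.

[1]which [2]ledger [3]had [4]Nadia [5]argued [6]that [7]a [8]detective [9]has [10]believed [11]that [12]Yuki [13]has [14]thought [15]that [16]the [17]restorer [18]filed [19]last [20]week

The displaced element is "which ledger" (word 2).
It is linked across 3 clause boundaries (that → that → that).
It functions as the direct object of "filed", so the gap sits immediately after word 18 ("filed").
Base order: Nadia had argued that a detective has believed that Yuki has thought that the restorer filed which ledger last week.

18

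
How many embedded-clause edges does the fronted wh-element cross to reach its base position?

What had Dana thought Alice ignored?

"what" is extracted from the object of "ignored".
Boundaries crossed, outermost first: [Ø] — 1 in total.

1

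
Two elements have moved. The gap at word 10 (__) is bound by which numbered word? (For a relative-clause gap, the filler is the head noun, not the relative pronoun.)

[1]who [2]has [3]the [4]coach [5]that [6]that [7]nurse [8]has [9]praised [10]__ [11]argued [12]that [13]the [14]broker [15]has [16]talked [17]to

The marked gap is inside the relative clause, the direct object of "praised".
Its filler is the head noun "coach" (via "that"), at word 4.
(The other dependency links word 1 to a gap after word 17.)

4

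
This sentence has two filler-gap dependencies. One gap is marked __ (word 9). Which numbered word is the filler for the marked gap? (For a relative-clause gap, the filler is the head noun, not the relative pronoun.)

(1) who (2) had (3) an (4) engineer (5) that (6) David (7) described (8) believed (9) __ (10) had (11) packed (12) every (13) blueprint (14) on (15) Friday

1

The marked gap is the subject of "packed".
Its filler is the fronted wh-phrase "who", at word 1.
(The other dependency links word 4 to a gap after word 7.)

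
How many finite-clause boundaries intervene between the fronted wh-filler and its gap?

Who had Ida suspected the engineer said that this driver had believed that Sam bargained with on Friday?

3

"who" is extracted from the PP object of "bargained".
Boundaries crossed, outermost first: [Ø], [that], [that] — 3 in total.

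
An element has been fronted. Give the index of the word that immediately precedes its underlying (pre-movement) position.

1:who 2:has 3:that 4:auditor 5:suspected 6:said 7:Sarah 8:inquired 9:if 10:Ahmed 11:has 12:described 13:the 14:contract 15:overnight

The displaced element is "who" (word 1).
It is linked across 1 clause boundary (Ø).
It functions as the subject of "said", so the gap sits immediately after word 5 ("suspected").
Base order: That auditor has suspected that who said Sarah inquired if Ahmed has described the contract overnight.

5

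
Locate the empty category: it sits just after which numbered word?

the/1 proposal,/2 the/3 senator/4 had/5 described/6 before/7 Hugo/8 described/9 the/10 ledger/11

The displaced element is "the proposal" (word 2).
It functions as the direct object of "described", so the gap sits immediately after word 6 ("described").
Base order: The senator had described the proposal before Hugo described the ledger.

6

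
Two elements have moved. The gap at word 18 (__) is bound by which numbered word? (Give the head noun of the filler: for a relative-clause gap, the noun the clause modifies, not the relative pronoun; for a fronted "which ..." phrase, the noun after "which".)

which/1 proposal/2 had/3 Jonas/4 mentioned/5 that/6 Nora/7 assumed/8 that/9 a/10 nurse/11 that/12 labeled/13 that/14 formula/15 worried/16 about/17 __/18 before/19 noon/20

The marked gap is the object of the preposition "about" of "worried".
Its filler is the fronted wh-phrase "which proposal", at word 2.
(The other dependency links word 11 to a gap after word 12.)

2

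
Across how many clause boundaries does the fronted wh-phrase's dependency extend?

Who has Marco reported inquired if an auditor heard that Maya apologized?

1

"who" is extracted from the subject of "inquired".
Boundaries crossed, outermost first: [Ø] — 1 in total.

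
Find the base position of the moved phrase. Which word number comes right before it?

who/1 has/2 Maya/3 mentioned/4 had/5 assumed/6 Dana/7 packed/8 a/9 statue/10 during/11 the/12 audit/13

The displaced element is "who" (word 1).
It is linked across 1 clause boundary (Ø).
It functions as the subject of "assumed", so the gap sits immediately after word 4 ("mentioned").
Base order: Maya has mentioned that who had assumed Dana packed a statue during the audit.

4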